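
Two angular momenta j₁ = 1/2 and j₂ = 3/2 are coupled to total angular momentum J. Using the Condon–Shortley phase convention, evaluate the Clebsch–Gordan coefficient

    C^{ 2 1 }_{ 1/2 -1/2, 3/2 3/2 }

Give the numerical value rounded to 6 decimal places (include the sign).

+√(1/4) ≈ +0.500000

√[5·0!1!3!/5! · 0!1!3!0!3!1!] = √(9)
  +(−1)^0/∏(0,0,1,3,0,0)! = 1/6  (running 1/6)
⟨..|..⟩ = √(9)·(1/6) = +0.500000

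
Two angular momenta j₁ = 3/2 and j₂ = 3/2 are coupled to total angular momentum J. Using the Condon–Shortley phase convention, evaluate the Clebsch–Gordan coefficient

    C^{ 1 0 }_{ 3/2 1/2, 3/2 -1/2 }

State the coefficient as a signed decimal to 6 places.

-0.223607  (= −√(1/20))

triangle: 2!×1!×1!/5! = 2/120
(j±m)!: 2!×1!×1!×2!×1!×1! = 4
prefactor² = (2J+1)×Δ×N² = 1/5
  k=0: +1/(0!×2!×1!×1!×0!×0!) = 1/2
  k=1: −1/(1!×1!×0!×0!×1!×1!) = -1
Σ = -1/2  ⇒  CG² = 1/5×(-1/2)² = 1/20
CG = −√(1/20) = -0.223607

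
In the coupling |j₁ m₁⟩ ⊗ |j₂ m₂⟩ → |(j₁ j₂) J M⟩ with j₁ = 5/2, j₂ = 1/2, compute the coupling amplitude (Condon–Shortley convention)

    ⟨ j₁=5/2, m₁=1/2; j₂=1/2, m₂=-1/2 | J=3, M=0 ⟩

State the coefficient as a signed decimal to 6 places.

+√(1/2) = +0.707107

triangle: 0!*5!*1!/7! = 120/5040
(j±m)!: 3!*2!*0!*1!*3!*3! = 432
prefactor² = (2J+1)*Δ*N² = 72
  k=0: +1/(0!*0!*2!*0!*3!*1!) = 1/12
Σ = 1/12  ⇒  CG² = 72*1/12² = 1/2
CG = +√(1/2) = +0.707107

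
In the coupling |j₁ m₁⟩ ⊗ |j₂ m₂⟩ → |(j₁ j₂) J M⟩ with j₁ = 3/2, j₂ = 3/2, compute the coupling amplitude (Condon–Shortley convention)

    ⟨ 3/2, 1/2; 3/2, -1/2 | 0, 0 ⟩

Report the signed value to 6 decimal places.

−√(1/4) = -0.500000

j₁+j₂−J=3  J+j₁−j₂=0  J−j₁+j₂=0  j₁+j₂+J+1=4
(j₁±m₁, j₂±m₂, J±M) = (2,1,1,2,0,0)
P² = 1
sum k=1..1:
  [1] −1/2 = -1/2
S = -1/2
C² = P²·S² = 1/4 ; C = -0.500000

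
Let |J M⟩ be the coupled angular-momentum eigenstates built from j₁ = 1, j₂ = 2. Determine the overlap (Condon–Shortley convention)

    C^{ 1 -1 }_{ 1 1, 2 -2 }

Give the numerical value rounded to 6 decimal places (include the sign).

triangle: 2!·0!·2!/5! = 4/120
(j±m)!: 2!·0!·0!·4!·0!·2! = 96
prefactor² = (2J+1)·Δ·N² = 48/5
  k=0: +1/(0!·2!·0!·0!·0!·2!) = 1/4
Σ = 1/4  ⇒  CG² = 48/5·1/4² = 3/5
CG = +√(3/5) = +0.774597

+0.774597  (= +√(3/5))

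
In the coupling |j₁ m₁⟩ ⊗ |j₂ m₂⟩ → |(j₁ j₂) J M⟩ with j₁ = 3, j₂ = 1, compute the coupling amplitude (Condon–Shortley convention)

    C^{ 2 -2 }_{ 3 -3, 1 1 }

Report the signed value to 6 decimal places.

+0.845154  (= +√(5/7))

j₁+j₂−J=2  J+j₁−j₂=4  J−j₁+j₂=0  j₁+j₂+J+1=7
(j₁±m₁, j₂±m₂, J±M) = (0,6,2,0,0,4)
P² = 11520/7
sum k=2..2:
  [2] +1/48 = 1/48
S = 1/48
C² = P²·S² = 5/7 ; C = +0.845154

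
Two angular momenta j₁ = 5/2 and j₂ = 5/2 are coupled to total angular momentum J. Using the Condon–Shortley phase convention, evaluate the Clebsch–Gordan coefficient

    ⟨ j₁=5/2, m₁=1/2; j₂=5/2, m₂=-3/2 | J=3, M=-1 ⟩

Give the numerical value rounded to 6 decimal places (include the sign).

+√(1/30) ≈ +0.182574

j₁+j₂−J=2  J+j₁−j₂=3  J−j₁+j₂=3  j₁+j₂+J+1=9
(j₁±m₁, j₂±m₂, J±M) = (3,2,1,4,2,4)
P² = 96/5
sum k=0..1:
  [0] +1/8 = 1/8
  [1] −1/12 = -1/12
S = 1/24
C² = P²·S² = 1/30 ; C = +0.182574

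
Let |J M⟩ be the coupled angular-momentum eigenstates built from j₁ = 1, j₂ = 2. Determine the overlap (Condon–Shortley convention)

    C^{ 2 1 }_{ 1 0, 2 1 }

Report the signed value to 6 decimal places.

j₁+j₂−J=1  J+j₁−j₂=1  J−j₁+j₂=3  j₁+j₂+J+1=6
(j₁±m₁, j₂±m₂, J±M) = (1,1,3,1,3,1)
P² = 3/2
sum k=0..1:
  [0] +1/6 = 1/6
  [1] −1/2 = -1/2
S = -1/3
C² = P²·S² = 1/6 ; C = -0.408248

−√(1/6) ≈ -0.408248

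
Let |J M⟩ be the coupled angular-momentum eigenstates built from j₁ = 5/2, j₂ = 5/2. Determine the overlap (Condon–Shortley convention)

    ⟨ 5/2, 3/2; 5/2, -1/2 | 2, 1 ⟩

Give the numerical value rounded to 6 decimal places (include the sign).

-0.377964

√[5·3!2!2!/8! · 4!1!2!3!3!1!] = √(36/7)
  +(−1)^0/∏(0,3,1,2,1,0)! = 1/12  (running 1/12)
  +(−1)^1/∏(1,2,0,1,2,1)! = -1/4  (running -1/6)
⟨..|..⟩ = √(36/7)·(-1/6) = -0.377964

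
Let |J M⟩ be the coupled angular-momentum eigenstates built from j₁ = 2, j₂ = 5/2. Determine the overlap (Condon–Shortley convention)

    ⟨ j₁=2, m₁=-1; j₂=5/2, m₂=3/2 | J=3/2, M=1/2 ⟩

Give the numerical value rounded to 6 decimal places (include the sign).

+0.138013  (= +√(2/105))

triangle: 3!×1!×2!/7! = 12/5040
(j±m)!: 1!×3!×4!×1!×2!×1! = 288
prefactor² = (2J+1)×Δ×N² = 96/35
  k=2: +1/(2!×1!×1!×2!×0!×0!) = 1/4
  k=3: −1/(3!×0!×0!×1!×1!×1!) = -1/6
Σ = 1/12  ⇒  CG² = 96/35×1/12² = 2/105
CG = +√(2/105) = +0.138013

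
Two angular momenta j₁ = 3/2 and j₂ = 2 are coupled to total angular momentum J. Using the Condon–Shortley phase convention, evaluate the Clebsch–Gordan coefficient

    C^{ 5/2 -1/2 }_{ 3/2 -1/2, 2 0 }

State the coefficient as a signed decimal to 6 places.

j₁+j₂−J=1  J+j₁−j₂=2  J−j₁+j₂=3  j₁+j₂+J+1=7
(j₁±m₁, j₂±m₂, J±M) = (1,2,2,2,2,3)
P² = 48/35
sum k=0..1:
  [0] +1/4 = 1/4
  [1] −1/2 = -1/2
S = -1/4
C² = P²·S² = 3/35 ; C = -0.292770

-0.292770  (= −√(3/35))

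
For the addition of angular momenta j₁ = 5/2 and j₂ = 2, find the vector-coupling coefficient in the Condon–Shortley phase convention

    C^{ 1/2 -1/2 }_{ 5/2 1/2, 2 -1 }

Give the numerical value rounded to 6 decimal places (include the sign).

√[2·4!1!0!/6! · 3!2!1!3!0!1!] = √(24/5)
  +(−1)^1/∏(1,3,1,0,0,0)! = -1/6  (running -1/6)
⟨..|..⟩ = √(24/5)·(-1/6) = -0.365148

−√(2/15) ≈ -0.365148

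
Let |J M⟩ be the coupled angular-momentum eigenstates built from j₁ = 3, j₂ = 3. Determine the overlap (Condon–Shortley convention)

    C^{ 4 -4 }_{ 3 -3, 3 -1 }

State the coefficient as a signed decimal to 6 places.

+√(3/11) ≈ +0.522233

triangle: 2!×4!×4!/11! = 1152/39916800
(j±m)!: 0!×6!×2!×4!×0!×8! = 1393459200
prefactor² = (2J+1)×Δ×N² = 3981312/11
  k=2: +1/(2!×0!×4!×0!×0!×4!) = 1/1152
Σ = 1/1152  ⇒  CG² = 3981312/11×1/1152² = 3/11
CG = +√(3/11) = +0.522233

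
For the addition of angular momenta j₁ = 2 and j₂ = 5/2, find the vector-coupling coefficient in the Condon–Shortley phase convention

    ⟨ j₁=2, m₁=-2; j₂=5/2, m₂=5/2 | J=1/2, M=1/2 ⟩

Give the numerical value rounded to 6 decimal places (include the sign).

triangle: 4!×0!×1!/6! = 24/720
(j±m)!: 0!×4!×5!×0!×1!×0! = 2880
prefactor² = (2J+1)×Δ×N² = 192
  k=4: +1/(4!×0!×0!×1!×0!×0!) = 1/24
Σ = 1/24  ⇒  CG² = 192×1/24² = 1/3
CG = +√(1/3) = +0.577350

+0.577350  (= +√(1/3))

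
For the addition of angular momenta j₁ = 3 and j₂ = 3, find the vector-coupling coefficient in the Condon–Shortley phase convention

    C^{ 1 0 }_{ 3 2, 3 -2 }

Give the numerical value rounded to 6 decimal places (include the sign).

triangle: 5!×1!×1!/8! = 120/40320
(j±m)!: 5!×1!×1!×5!×1!×1! = 14400
prefactor² = (2J+1)×Δ×N² = 900/7
  k=0: +1/(0!×5!×1!×1!×0!×0!) = 1/120
  k=1: −1/(1!×4!×0!×0!×1!×1!) = -1/24
Σ = -1/30  ⇒  CG² = 900/7×(-1/30)² = 1/7
CG = −√(1/7) = -0.377964

-0.377964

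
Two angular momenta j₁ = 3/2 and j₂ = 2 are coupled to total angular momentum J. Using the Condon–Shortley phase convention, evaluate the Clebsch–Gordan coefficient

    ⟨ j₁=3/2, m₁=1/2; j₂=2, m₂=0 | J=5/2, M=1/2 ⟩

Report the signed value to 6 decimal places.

triangle: 1!*2!*3!/7! = 12/5040
(j±m)!: 2!*1!*2!*2!*3!*2! = 96
prefactor² = (2J+1)*Δ*N² = 48/35
  k=0: +1/(0!*1!*1!*2!*1!*1!) = 1/2
  k=1: −1/(1!*0!*0!*1!*2!*2!) = -1/4
Σ = 1/4  ⇒  CG² = 48/35*1/4² = 3/35
CG = +√(3/35) = +0.292770

+0.292770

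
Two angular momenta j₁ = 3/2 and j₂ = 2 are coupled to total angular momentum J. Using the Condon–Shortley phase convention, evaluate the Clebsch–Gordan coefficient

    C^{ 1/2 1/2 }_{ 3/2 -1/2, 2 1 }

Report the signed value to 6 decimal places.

+√(3/10) = +0.547723

j₁+j₂−J=3  J+j₁−j₂=0  J−j₁+j₂=1  j₁+j₂+J+1=5
(j₁±m₁, j₂±m₂, J±M) = (1,2,3,1,1,0)
P² = 6/5
sum k=2..2:
  [2] +1/2 = 1/2
S = 1/2
C² = P²·S² = 3/10 ; C = +0.547723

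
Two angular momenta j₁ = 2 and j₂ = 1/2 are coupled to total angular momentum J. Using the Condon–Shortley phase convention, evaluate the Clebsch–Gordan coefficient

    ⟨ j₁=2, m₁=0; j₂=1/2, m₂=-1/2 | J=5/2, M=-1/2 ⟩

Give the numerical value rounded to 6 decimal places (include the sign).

triangle: 0!*4!*1!/6! = 24/720
(j±m)!: 2!*2!*0!*1!*2!*3! = 48
prefactor² = (2J+1)*Δ*N² = 48/5
  k=0: +1/(0!*0!*2!*0!*2!*1!) = 1/4
Σ = 1/4  ⇒  CG² = 48/5*1/4² = 3/5
CG = +√(3/5) = +0.774597

+0.774597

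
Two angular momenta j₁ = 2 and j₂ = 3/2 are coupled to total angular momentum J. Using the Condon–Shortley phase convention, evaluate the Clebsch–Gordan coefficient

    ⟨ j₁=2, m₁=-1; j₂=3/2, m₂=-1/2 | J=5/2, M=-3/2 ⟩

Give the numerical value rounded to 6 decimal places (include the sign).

-0.169031

triangle: 1!*3!*2!/7! = 12/5040
(j±m)!: 1!*3!*1!*2!*1!*4! = 288
prefactor² = (2J+1)*Δ*N² = 144/35
  k=0: +1/(0!*1!*3!*1!*0!*1!) = 1/6
  k=1: −1/(1!*0!*2!*0!*1!*2!) = -1/4
Σ = -1/12  ⇒  CG² = 144/35*(-1/12)² = 1/35
CG = −√(1/35) = -0.169031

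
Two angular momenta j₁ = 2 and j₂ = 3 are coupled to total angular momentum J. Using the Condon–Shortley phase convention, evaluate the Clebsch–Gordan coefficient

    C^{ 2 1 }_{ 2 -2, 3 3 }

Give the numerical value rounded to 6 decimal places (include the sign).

√[5·3!1!3!/8! · 0!4!6!0!3!1!] = √(3240/7)
  +(−1)^3/∏(3,0,1,3,0,0)! = -1/36  (running -1/36)
⟨..|..⟩ = √(3240/7)·(-1/36) = -0.597614

−√(5/14) ≈ -0.597614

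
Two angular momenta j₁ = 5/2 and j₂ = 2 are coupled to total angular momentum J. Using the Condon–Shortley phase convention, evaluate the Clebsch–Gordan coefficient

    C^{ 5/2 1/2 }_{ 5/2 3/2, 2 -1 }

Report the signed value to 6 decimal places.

+√(6/35) = +0.414039

triangle: 2!·3!·2!/8! = 24/40320
(j±m)!: 4!·1!·1!·3!·3!·2! = 1728
prefactor² = (2J+1)·Δ·N² = 216/35
  k=0: +1/(0!·2!·1!·1!·2!·1!) = 1/4
  k=1: −1/(1!·1!·0!·0!·3!·2!) = -1/12
Σ = 1/6  ⇒  CG² = 216/35·1/6² = 6/35
CG = +√(6/35) = +0.414039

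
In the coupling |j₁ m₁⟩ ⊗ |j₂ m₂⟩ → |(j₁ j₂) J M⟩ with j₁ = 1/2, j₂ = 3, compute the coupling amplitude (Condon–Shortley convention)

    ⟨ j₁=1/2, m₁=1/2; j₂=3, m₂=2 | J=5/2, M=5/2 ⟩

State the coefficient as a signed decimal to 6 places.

triangle: 1!·0!·5!/7! = 120/5040
(j±m)!: 1!·0!·5!·1!·5!·0! = 14400
prefactor² = (2J+1)·Δ·N² = 14400/7
  k=0: +1/(0!·1!·0!·5!·0!·0!) = 1/120
Σ = 1/120  ⇒  CG² = 14400/7·1/120² = 1/7
CG = +√(1/7) = +0.377964

+√(1/7) = +0.377964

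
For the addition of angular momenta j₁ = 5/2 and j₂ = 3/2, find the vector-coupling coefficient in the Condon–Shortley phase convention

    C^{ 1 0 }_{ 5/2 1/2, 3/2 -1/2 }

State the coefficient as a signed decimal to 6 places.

√[3·3!2!0!/6! · 3!2!1!2!1!1!] = √(6/5)
  +(−1)^1/∏(1,2,1,0,1,0)! = -1/2  (running -1/2)
⟨..|..⟩ = √(6/5)·(-1/2) = -0.547723

−√(3/10) ≈ -0.547723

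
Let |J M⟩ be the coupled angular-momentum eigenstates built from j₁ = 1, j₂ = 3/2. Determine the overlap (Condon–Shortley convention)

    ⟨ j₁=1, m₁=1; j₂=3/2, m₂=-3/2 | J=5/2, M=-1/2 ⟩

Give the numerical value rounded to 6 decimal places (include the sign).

j₁+j₂−J=0  J+j₁−j₂=2  J−j₁+j₂=3  j₁+j₂+J+1=6
(j₁±m₁, j₂±m₂, J±M) = (2,0,0,3,2,3)
P² = 72/5
sum k=0..0:
  [0] +1/12 = 1/12
S = 1/12
C² = P²·S² = 1/10 ; C = +0.316228

+√(1/10) = +0.316228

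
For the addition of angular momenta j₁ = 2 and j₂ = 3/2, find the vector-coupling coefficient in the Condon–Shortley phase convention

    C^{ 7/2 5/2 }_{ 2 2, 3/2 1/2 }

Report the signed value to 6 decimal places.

j₁+j₂−J=0  J+j₁−j₂=4  J−j₁+j₂=3  j₁+j₂+J+1=8
(j₁±m₁, j₂±m₂, J±M) = (4,0,2,1,6,1)
P² = 6912/7
sum k=0..0:
  [0] +1/48 = 1/48
S = 1/48
C² = P²·S² = 3/7 ; C = +0.654654

+√(3/7) ≈ +0.654654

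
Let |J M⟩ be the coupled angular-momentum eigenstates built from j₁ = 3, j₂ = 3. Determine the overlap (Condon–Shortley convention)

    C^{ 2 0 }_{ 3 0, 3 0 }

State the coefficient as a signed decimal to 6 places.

+0.436436  (= +√(4/21))

triangle: 4!·2!·2!/9! = 96/362880
(j±m)!: 3!·3!·3!·3!·2!·2! = 5184
prefactor² = (2J+1)·Δ·N² = 48/7
  k=1: −1/(1!·3!·2!·2!·0!·0!) = -1/24
  k=2: +1/(2!·2!·1!·1!·1!·1!) = 1/4
  k=3: −1/(3!·1!·0!·0!·2!·2!) = -1/24
Σ = 1/6  ⇒  CG² = 48/7·1/6² = 4/21
CG = +√(4/21) = +0.436436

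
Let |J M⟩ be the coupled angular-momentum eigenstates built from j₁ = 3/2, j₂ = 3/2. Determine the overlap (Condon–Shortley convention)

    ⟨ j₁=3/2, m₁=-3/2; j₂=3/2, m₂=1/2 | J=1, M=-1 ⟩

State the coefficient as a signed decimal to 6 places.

triangle: 2!×1!×1!/5! = 2/120
(j±m)!: 0!×3!×2!×1!×0!×2! = 24
prefactor² = (2J+1)×Δ×N² = 6/5
  k=2: +1/(2!×0!×1!×0!×0!×1!) = 1/2
Σ = 1/2  ⇒  CG² = 6/5×1/2² = 3/10
CG = +√(3/10) = +0.547723

+0.547723  (= +√(3/10))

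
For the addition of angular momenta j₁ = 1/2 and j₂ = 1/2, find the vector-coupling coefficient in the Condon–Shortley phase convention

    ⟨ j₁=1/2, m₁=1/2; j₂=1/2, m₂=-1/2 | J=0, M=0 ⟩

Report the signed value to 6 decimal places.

+√(1/2) = +0.707107

√[1·1!0!0!/2! · 1!0!0!1!0!0!] = √(1/2)
  +(−1)^0/∏(0,1,0,0,0,0)! = 1  (running 1)
⟨..|..⟩ = √(1/2)·(1) = +0.707107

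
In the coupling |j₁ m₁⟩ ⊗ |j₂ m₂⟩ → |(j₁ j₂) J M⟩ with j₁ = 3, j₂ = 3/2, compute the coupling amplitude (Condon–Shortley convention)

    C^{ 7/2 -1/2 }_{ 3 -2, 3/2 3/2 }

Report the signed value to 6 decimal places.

j₁+j₂−J=1  J+j₁−j₂=5  J−j₁+j₂=2  j₁+j₂+J+1=9
(j₁±m₁, j₂±m₂, J±M) = (1,5,3,0,3,4)
P² = 3840/7
sum k=1..1:
  [1] −1/48 = -1/48
S = -1/48
C² = P²·S² = 5/21 ; C = -0.487950

-0.487950  (= −√(5/21))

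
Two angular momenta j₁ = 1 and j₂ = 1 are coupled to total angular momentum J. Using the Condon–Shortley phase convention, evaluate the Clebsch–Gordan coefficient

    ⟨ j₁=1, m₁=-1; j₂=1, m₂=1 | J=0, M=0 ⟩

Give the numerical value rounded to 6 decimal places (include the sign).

+0.577350

√[1·2!0!0!/3! · 0!2!2!0!0!0!] = √(4/3)
  +(−1)^2/∏(2,0,0,0,0,0)! = 1/2  (running 1/2)
⟨..|..⟩ = √(4/3)·(1/2) = +0.577350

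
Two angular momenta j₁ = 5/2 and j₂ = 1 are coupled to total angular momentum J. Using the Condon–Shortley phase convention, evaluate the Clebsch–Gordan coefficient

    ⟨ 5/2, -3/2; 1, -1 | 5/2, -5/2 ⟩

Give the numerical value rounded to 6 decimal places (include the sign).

j₁+j₂−J=1  J+j₁−j₂=4  J−j₁+j₂=1  j₁+j₂+J+1=7
(j₁±m₁, j₂±m₂, J±M) = (1,4,0,2,0,5)
P² = 1152/7
sum k=0..0:
  [0] +1/24 = 1/24
S = 1/24
C² = P²·S² = 2/7 ; C = +0.534522

+√(2/7) ≈ +0.534522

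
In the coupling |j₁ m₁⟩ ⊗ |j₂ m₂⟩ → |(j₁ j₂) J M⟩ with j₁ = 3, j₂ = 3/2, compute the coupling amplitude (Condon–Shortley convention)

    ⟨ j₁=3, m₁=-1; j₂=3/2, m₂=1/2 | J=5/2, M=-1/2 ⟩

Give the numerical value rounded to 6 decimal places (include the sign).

j₁+j₂−J=2  J+j₁−j₂=4  J−j₁+j₂=1  j₁+j₂+J+1=8
(j₁±m₁, j₂±m₂, J±M) = (2,4,2,1,2,3)
P² = 288/35
sum k=1..2:
  [1] −1/6 = -1/6
  [2] +1/8 = 1/8
S = -1/24
C² = P²·S² = 1/70 ; C = -0.119523

−√(1/70) = -0.119523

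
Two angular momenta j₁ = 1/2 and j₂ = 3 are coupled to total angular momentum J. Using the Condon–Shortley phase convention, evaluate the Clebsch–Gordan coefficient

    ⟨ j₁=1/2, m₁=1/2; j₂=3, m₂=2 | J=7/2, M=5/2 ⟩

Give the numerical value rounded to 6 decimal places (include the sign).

+0.925820

j₁+j₂−J=0  J+j₁−j₂=1  J−j₁+j₂=6  j₁+j₂+J+1=8
(j₁±m₁, j₂±m₂, J±M) = (1,0,5,1,6,1)
P² = 86400/7
sum k=0..0:
  [0] +1/120 = 1/120
S = 1/120
C² = P²·S² = 6/7 ; C = +0.925820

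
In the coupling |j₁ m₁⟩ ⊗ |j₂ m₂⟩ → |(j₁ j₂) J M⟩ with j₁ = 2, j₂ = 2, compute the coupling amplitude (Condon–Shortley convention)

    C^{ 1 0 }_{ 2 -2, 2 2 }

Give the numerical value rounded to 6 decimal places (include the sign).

-0.632456  (= −√(2/5))

triangle: 3!·1!·1!/6! = 6/720
(j±m)!: 0!·4!·4!·0!·1!·1! = 576
prefactor² = (2J+1)·Δ·N² = 72/5
  k=3: −1/(3!·0!·1!·1!·0!·0!) = -1/6
Σ = -1/6  ⇒  CG² = 72/5·(-1/6)² = 2/5
CG = −√(2/5) = -0.632456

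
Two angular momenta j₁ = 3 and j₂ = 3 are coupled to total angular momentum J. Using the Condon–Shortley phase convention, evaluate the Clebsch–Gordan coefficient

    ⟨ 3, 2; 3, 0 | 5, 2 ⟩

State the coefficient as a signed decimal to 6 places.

triangle: 1!·5!·5!/12! = 14400/479001600
(j±m)!: 5!·1!·3!·3!·7!·3! = 130636800
prefactor² = (2J+1)·Δ·N² = 43200
  k=0: +1/(0!·1!·1!·3!·4!·2!) = 1/288
  k=1: −1/(1!·0!·0!·2!·5!·3!) = -1/1440
Σ = 1/360  ⇒  CG² = 43200·1/360² = 1/3
CG = +√(1/3) = +0.577350

+0.577350  (= +√(1/3))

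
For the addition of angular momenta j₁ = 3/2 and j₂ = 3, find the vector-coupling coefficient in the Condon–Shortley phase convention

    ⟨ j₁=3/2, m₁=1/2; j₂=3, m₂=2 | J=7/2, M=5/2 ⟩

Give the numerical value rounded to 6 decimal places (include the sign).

−√(1/7) ≈ -0.377964

√[8·1!2!5!/9! · 2!1!5!1!6!1!] = √(6400/7)
  +(−1)^0/∏(0,1,1,5,1,0)! = 1/120  (running 1/120)
  +(−1)^1/∏(1,0,0,4,2,1)! = -1/48  (running -1/80)
⟨..|..⟩ = √(6400/7)·(-1/80) = -0.377964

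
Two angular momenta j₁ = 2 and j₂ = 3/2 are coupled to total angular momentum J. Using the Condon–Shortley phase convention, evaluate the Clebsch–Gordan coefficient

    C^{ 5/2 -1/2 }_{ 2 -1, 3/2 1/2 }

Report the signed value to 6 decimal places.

−√(5/14) ≈ -0.597614

triangle: 1!*3!*2!/7! = 12/5040
(j±m)!: 1!*3!*2!*1!*2!*3! = 144
prefactor² = (2J+1)*Δ*N² = 72/35
  k=0: +1/(0!*1!*3!*2!*0!*0!) = 1/12
  k=1: −1/(1!*0!*2!*1!*1!*1!) = -1/2
Σ = -5/12  ⇒  CG² = 72/35*(-5/12)² = 5/14
CG = −√(5/14) = -0.597614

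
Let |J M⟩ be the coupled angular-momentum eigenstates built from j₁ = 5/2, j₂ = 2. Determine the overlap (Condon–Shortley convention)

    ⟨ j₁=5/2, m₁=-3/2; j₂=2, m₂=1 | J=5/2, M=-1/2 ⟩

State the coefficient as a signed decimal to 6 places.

triangle: 2!*3!*2!/8! = 24/40320
(j±m)!: 1!*4!*3!*1!*2!*3! = 1728
prefactor² = (2J+1)*Δ*N² = 216/35
  k=1: −1/(1!*1!*3!*2!*0!*0!) = -1/12
  k=2: +1/(2!*0!*2!*1!*1!*1!) = 1/4
Σ = 1/6  ⇒  CG² = 216/35*1/6² = 6/35
CG = +√(6/35) = +0.414039

+0.414039  (= +√(6/35))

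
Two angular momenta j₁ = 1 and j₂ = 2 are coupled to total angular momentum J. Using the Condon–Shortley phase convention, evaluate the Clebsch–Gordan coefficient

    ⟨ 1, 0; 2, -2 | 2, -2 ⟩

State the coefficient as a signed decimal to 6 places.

+0.816497  (= +√(2/3))

triangle: 1!*1!*3!/6! = 6/720
(j±m)!: 1!*1!*0!*4!*0!*4! = 576
prefactor² = (2J+1)*Δ*N² = 24
  k=0: +1/(0!*1!*1!*0!*0!*3!) = 1/6
Σ = 1/6  ⇒  CG² = 24*1/6² = 2/3
CG = +√(2/3) = +0.816497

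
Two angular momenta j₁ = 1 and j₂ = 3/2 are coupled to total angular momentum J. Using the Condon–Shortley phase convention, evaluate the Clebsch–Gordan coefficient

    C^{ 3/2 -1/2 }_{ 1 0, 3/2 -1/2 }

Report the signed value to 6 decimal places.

√[4·1!1!2!/5! · 1!1!1!2!1!2!] = √(4/15)
  +(−1)^0/∏(0,1,1,1,0,1)! = 1  (running 1)
  +(−1)^1/∏(1,0,0,0,1,2)! = -1/2  (running 1/2)
⟨..|..⟩ = √(4/15)·(1/2) = +0.258199

+0.258199  (= +√(1/15))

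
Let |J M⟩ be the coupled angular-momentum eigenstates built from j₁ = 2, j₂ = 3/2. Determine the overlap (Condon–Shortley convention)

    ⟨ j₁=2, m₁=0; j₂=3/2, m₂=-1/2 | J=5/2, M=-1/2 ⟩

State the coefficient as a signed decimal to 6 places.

+√(3/35) = +0.292770

triangle: 1!·3!·2!/7! = 12/5040
(j±m)!: 2!·2!·1!·2!·2!·3! = 96
prefactor² = (2J+1)·Δ·N² = 48/35
  k=0: +1/(0!·1!·2!·1!·1!·1!) = 1/2
  k=1: −1/(1!·0!·1!·0!·2!·2!) = -1/4
Σ = 1/4  ⇒  CG² = 48/35·1/4² = 3/35
CG = +√(3/35) = +0.292770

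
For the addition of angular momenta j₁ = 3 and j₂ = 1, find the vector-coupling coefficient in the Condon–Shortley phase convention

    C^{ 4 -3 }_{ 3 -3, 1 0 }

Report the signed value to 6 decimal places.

j₁+j₂−J=0  J+j₁−j₂=6  J−j₁+j₂=2  j₁+j₂+J+1=9
(j₁±m₁, j₂±m₂, J±M) = (0,6,1,1,1,7)
P² = 129600
sum k=0..0:
  [0] +1/720 = 1/720
S = 1/720
C² = P²·S² = 1/4 ; C = +0.500000

+√(1/4) = +0.500000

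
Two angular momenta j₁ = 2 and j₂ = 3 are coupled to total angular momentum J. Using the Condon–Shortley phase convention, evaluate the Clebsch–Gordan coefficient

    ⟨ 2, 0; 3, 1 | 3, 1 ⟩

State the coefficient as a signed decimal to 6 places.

√[7·2!2!4!/9! · 2!2!4!2!4!2!] = √(256/15)
  +(−1)^0/∏(0,2,2,4,0,0)! = 1/96  (running 1/96)
  +(−1)^1/∏(1,1,1,3,1,1)! = -1/6  (running -5/32)
  +(−1)^2/∏(2,0,0,2,2,2)! = 1/16  (running -3/32)
⟨..|..⟩ = √(256/15)·(-3/32) = -0.387298

-0.387298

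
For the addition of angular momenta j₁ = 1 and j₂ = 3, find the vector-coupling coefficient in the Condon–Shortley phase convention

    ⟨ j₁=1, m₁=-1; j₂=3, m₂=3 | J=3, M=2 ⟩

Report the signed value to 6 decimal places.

triangle: 1!*1!*5!/8! = 120/40320
(j±m)!: 0!*2!*6!*0!*5!*1! = 172800
prefactor² = (2J+1)*Δ*N² = 3600
  k=1: −1/(1!*0!*1!*5!*0!*0!) = -1/120
Σ = -1/120  ⇒  CG² = 3600*(-1/120)² = 1/4
CG = −√(1/4) = -0.500000

-0.500000  (= −√(1/4))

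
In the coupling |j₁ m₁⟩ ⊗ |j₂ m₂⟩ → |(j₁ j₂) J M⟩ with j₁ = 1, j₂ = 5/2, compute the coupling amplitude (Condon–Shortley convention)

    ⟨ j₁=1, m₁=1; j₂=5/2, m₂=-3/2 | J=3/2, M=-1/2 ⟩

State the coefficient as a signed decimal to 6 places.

j₁+j₂−J=2  J+j₁−j₂=0  J−j₁+j₂=3  j₁+j₂+J+1=6
(j₁±m₁, j₂±m₂, J±M) = (2,0,1,4,1,2)
P² = 32/5
sum k=0..0:
  [0] +1/4 = 1/4
S = 1/4
C² = P²·S² = 2/5 ; C = +0.632456

+0.632456  (= +√(2/5))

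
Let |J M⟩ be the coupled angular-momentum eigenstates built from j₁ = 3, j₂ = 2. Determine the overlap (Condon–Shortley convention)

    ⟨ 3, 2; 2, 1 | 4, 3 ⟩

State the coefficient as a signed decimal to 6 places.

√[9·1!5!3!/10! · 5!1!3!1!7!1!] = √(6480)
  +(−1)^0/∏(0,1,1,3,4,0)! = 1/144  (running 1/144)
  +(−1)^1/∏(1,0,0,2,5,1)! = -1/240  (running 1/360)
⟨..|..⟩ = √(6480)·(1/360) = +0.223607

+√(1/20) ≈ +0.223607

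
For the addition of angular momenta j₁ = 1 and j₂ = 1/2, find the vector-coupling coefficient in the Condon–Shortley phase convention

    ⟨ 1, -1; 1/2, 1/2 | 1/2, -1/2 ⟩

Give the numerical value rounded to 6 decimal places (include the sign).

−√(2/3) ≈ -0.816497

j₁+j₂−J=1  J+j₁−j₂=1  J−j₁+j₂=0  j₁+j₂+J+1=3
(j₁±m₁, j₂±m₂, J±M) = (0,2,1,0,0,1)
P² = 2/3
sum k=1..1:
  [1] −1/1 = -1
S = -1
C² = P²·S² = 2/3 ; C = -0.816497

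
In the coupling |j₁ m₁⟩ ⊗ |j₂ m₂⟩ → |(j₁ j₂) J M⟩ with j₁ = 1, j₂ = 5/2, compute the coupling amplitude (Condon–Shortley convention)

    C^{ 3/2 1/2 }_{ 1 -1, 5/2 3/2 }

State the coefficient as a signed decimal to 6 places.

j₁+j₂−J=2  J+j₁−j₂=0  J−j₁+j₂=3  j₁+j₂+J+1=6
(j₁±m₁, j₂±m₂, J±M) = (0,2,4,1,2,1)
P² = 32/5
sum k=2..2:
  [2] +1/4 = 1/4
S = 1/4
C² = P²·S² = 2/5 ; C = +0.632456

+√(2/5) = +0.632456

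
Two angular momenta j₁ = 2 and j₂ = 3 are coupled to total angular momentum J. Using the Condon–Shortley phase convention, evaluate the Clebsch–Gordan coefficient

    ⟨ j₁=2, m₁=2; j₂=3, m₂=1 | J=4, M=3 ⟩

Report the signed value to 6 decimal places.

j₁+j₂−J=1  J+j₁−j₂=3  J−j₁+j₂=5  j₁+j₂+J+1=10
(j₁±m₁, j₂±m₂, J±M) = (4,0,4,2,7,1)
P² = 10368
sum k=0..0:
  [0] +1/144 = 1/144
S = 1/144
C² = P²·S² = 1/2 ; C = +0.707107

+√(1/2) ≈ +0.707107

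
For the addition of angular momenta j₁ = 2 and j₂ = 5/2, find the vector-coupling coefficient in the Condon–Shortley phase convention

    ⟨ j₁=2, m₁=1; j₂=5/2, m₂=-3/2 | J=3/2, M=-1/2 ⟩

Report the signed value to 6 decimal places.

√[4·3!1!2!/7! · 3!1!1!4!1!2!] = √(96/35)
  +(−1)^0/∏(0,3,1,1,0,1)! = 1/6  (running 1/6)
  +(−1)^1/∏(1,2,0,0,1,2)! = -1/4  (running -1/12)
⟨..|..⟩ = √(96/35)·(-1/12) = -0.138013

-0.138013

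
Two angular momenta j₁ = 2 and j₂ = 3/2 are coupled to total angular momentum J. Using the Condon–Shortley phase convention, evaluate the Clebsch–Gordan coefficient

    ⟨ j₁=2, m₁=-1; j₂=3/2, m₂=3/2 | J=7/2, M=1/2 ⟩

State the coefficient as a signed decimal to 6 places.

+0.338062  (= +√(4/35))

j₁+j₂−J=0  J+j₁−j₂=4  J−j₁+j₂=3  j₁+j₂+J+1=8
(j₁±m₁, j₂±m₂, J±M) = (1,3,3,0,4,3)
P² = 5184/35
sum k=0..0:
  [0] +1/36 = 1/36
S = 1/36
C² = P²·S² = 4/35 ; C = +0.338062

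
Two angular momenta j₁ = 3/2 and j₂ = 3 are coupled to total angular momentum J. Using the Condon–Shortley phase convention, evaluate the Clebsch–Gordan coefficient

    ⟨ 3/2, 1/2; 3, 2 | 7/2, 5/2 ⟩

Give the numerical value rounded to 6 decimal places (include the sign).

-0.377964  (= −√(1/7))

j₁+j₂−J=1  J+j₁−j₂=2  J−j₁+j₂=5  j₁+j₂+J+1=9
(j₁±m₁, j₂±m₂, J±M) = (2,1,5,1,6,1)
P² = 6400/7
sum k=0..1:
  [0] +1/120 = 1/120
  [1] −1/48 = -1/48
S = -1/80
C² = P²·S² = 1/7 ; C = -0.377964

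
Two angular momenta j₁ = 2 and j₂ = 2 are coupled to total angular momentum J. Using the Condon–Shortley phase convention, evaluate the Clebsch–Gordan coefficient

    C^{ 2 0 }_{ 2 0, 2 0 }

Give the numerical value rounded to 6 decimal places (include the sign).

triangle: 2!×2!×2!/7! = 8/5040
(j±m)!: 2!×2!×2!×2!×2!×2! = 64
prefactor² = (2J+1)×Δ×N² = 32/63
  k=0: +1/(0!×2!×2!×2!×0!×0!) = 1/8
  k=1: −1/(1!×1!×1!×1!×1!×1!) = -1
  k=2: +1/(2!×0!×0!×0!×2!×2!) = 1/8
Σ = -3/4  ⇒  CG² = 32/63×(-3/4)² = 2/7
CG = −√(2/7) = -0.534522

-0.534522  (= −√(2/7))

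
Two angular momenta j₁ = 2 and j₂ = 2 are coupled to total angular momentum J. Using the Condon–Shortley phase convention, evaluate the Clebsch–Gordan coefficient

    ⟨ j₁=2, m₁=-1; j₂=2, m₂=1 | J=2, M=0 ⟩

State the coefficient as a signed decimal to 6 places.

+√(1/14) = +0.267261

√[5·2!2!2!/7! · 1!3!3!1!2!2!] = √(8/7)
  +(−1)^1/∏(1,1,2,2,0,0)! = -1/4  (running -1/4)
  +(−1)^2/∏(2,0,1,1,1,1)! = 1/2  (running 1/4)
⟨..|..⟩ = √(8/7)·(1/4) = +0.267261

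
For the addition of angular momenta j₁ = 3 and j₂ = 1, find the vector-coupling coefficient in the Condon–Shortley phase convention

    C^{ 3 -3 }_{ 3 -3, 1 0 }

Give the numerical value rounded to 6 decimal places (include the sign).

triangle: 1!·5!·1!/8! = 120/40320
(j±m)!: 0!·6!·1!·1!·0!·6! = 518400
prefactor² = (2J+1)·Δ·N² = 10800
  k=1: −1/(1!·0!·5!·0!·0!·1!) = -1/120
Σ = -1/120  ⇒  CG² = 10800·(-1/120)² = 3/4
CG = −√(3/4) = -0.866025

−√(3/4) = -0.866025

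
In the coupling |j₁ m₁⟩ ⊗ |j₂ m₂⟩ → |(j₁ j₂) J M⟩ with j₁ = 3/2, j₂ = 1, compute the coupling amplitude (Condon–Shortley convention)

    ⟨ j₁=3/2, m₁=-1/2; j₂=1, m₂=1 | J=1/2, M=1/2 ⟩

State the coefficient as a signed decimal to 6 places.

triangle: 2!×1!×0!/4! = 2/24
(j±m)!: 1!×2!×2!×0!×1!×0! = 4
prefactor² = (2J+1)×Δ×N² = 2/3
  k=2: +1/(2!×0!×0!×0!×1!×0!) = 1/2
Σ = 1/2  ⇒  CG² = 2/3×1/2² = 1/6
CG = +√(1/6) = +0.408248

+√(1/6) ≈ +0.408248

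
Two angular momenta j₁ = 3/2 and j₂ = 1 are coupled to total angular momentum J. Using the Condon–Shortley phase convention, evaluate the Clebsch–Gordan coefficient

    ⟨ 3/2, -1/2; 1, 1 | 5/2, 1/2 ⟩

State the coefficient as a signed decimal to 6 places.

triangle: 0!*3!*2!/6! = 12/720
(j±m)!: 1!*2!*2!*0!*3!*2! = 48
prefactor² = (2J+1)*Δ*N² = 24/5
  k=0: +1/(0!*0!*2!*2!*1!*0!) = 1/4
Σ = 1/4  ⇒  CG² = 24/5*1/4² = 3/10
CG = +√(3/10) = +0.547723

+√(3/10) ≈ +0.547723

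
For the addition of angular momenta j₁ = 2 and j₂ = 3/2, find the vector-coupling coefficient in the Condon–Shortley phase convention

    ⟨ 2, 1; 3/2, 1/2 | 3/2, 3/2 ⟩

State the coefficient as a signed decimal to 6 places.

triangle: 2!·2!·1!/6! = 4/720
(j±m)!: 3!·1!·2!·1!·3!·0! = 72
prefactor² = (2J+1)·Δ·N² = 8/5
  k=1: −1/(1!·1!·0!·1!·2!·0!) = -1/2
Σ = -1/2  ⇒  CG² = 8/5·(-1/2)² = 2/5
CG = −√(2/5) = -0.632456

−√(2/5) = -0.632456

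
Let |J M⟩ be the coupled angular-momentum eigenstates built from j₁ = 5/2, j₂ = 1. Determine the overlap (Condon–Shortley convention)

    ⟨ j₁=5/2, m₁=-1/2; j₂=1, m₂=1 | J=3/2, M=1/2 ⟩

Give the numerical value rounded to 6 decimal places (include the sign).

+0.447214  (= +√(1/5))

triangle: 2!*3!*0!/6! = 12/720
(j±m)!: 2!*3!*2!*0!*2!*1! = 48
prefactor² = (2J+1)*Δ*N² = 16/5
  k=2: +1/(2!*0!*1!*0!*2!*0!) = 1/4
Σ = 1/4  ⇒  CG² = 16/5*1/4² = 1/5
CG = +√(1/5) = +0.447214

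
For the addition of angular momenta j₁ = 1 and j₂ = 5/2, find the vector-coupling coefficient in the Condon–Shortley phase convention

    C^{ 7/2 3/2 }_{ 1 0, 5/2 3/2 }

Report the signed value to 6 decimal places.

triangle: 0!×2!×5!/8! = 240/40320
(j±m)!: 1!×1!×4!×1!×5!×2! = 5760
prefactor² = (2J+1)×Δ×N² = 1920/7
  k=0: +1/(0!×0!×1!×4!×1!×1!) = 1/24
Σ = 1/24  ⇒  CG² = 1920/7×1/24² = 10/21
CG = +√(10/21) = +0.690066

+0.690066  (= +√(10/21))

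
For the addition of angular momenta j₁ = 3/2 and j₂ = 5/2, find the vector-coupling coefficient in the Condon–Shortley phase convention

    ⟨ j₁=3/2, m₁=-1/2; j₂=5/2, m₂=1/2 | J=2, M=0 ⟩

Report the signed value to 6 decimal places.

j₁+j₂−J=2  J+j₁−j₂=1  J−j₁+j₂=3  j₁+j₂+J+1=7
(j₁±m₁, j₂±m₂, J±M) = (1,2,3,2,2,2)
P² = 8/7
sum k=1..2:
  [1] −1/2 = -1/2
  [2] +1/4 = 1/4
S = -1/4
C² = P²·S² = 1/14 ; C = -0.267261

-0.267261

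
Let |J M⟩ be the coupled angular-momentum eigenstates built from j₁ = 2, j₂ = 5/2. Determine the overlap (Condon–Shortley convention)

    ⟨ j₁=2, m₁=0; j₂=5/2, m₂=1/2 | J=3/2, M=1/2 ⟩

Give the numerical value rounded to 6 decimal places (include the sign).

+√(2/35) ≈ +0.239046

j₁+j₂−J=3  J+j₁−j₂=1  J−j₁+j₂=2  j₁+j₂+J+1=7
(j₁±m₁, j₂±m₂, J±M) = (2,2,3,2,2,1)
P² = 32/35
sum k=1..2:
  [1] −1/4 = -1/4
  [2] +1/2 = 1/2
S = 1/4
C² = P²·S² = 2/35 ; C = +0.239046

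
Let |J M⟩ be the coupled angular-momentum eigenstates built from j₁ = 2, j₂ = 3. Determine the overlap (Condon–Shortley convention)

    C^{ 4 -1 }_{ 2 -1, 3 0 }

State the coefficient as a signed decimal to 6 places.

j₁+j₂−J=1  J+j₁−j₂=3  J−j₁+j₂=5  j₁+j₂+J+1=10
(j₁±m₁, j₂±m₂, J±M) = (1,3,3,3,3,5)
P² = 1944/7
sum k=0..1:
  [0] +1/72 = 1/72
  [1] −1/24 = -1/24
S = -1/36
C² = P²·S² = 3/14 ; C = -0.462910

-0.462910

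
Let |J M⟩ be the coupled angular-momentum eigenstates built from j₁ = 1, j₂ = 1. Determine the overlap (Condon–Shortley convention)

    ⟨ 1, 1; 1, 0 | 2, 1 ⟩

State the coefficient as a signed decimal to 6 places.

+0.707107  (= +√(1/2))

√[5·0!2!2!/5! · 2!0!1!1!3!1!] = √(2)
  +(−1)^0/∏(0,0,0,1,2,1)! = 1/2  (running 1/2)
⟨..|..⟩ = √(2)·(1/2) = +0.707107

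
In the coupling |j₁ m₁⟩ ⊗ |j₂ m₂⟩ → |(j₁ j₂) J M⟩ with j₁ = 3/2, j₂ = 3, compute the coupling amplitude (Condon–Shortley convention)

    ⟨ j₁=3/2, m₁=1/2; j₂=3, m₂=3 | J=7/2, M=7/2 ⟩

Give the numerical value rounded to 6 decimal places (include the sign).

-0.816497

triangle: 1!·2!·5!/9! = 240/362880
(j±m)!: 2!·1!·6!·0!·7!·0! = 7257600
prefactor² = (2J+1)·Δ·N² = 38400
  k=1: −1/(1!·0!·0!·5!·2!·0!) = -1/240
Σ = -1/240  ⇒  CG² = 38400·(-1/240)² = 2/3
CG = −√(2/3) = -0.816497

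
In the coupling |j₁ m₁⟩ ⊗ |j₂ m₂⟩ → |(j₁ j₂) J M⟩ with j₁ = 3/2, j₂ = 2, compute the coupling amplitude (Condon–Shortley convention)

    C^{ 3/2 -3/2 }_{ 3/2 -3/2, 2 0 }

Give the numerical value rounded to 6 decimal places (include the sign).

+0.447214

triangle: 2!*1!*2!/6! = 4/720
(j±m)!: 0!*3!*2!*2!*0!*3! = 144
prefactor² = (2J+1)*Δ*N² = 16/5
  k=2: +1/(2!*0!*1!*0!*0!*2!) = 1/4
Σ = 1/4  ⇒  CG² = 16/5*1/4² = 1/5
CG = +√(1/5) = +0.447214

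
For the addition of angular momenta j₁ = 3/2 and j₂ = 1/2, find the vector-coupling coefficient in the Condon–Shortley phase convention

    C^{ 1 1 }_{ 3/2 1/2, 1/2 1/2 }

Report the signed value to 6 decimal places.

j₁+j₂−J=1  J+j₁−j₂=2  J−j₁+j₂=0  j₁+j₂+J+1=4
(j₁±m₁, j₂±m₂, J±M) = (2,1,1,0,2,0)
P² = 1
sum k=1..1:
  [1] −1/2 = -1/2
S = -1/2
C² = P²·S² = 1/4 ; C = -0.500000

−√(1/4) = -0.500000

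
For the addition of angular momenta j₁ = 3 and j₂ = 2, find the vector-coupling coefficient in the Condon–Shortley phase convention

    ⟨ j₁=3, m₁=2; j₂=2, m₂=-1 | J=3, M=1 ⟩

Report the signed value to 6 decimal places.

+0.500000

j₁+j₂−J=2  J+j₁−j₂=4  J−j₁+j₂=2  j₁+j₂+J+1=9
(j₁±m₁, j₂±m₂, J±M) = (5,1,1,3,4,2)
P² = 64
sum k=0..1:
  [0] +1/12 = 1/12
  [1] −1/48 = -1/48
S = 1/16
C² = P²·S² = 1/4 ; C = +0.500000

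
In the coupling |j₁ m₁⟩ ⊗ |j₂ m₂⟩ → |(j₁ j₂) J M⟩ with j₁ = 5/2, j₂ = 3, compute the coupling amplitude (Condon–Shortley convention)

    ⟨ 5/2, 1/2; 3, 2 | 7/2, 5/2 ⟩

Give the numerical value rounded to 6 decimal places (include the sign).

-0.178174

triangle: 2!·3!·4!/10! = 288/3628800
(j±m)!: 3!·2!·5!·1!·6!·1! = 1036800
prefactor² = (2J+1)·Δ·N² = 4608/7
  k=1: −1/(1!·1!·1!·4!·2!·0!) = -1/48
  k=2: +1/(2!·0!·0!·3!·3!·1!) = 1/72
Σ = -1/144  ⇒  CG² = 4608/7·(-1/144)² = 2/63
CG = −√(2/63) = -0.178174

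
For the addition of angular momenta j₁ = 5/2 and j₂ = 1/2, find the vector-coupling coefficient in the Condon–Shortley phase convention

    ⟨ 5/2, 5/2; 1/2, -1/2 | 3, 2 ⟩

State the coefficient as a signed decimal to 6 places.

+0.408248

√[7·0!5!1!/7! · 5!0!0!1!5!1!] = √(2400)
  +(−1)^0/∏(0,0,0,0,5,1)! = 1/120  (running 1/120)
⟨..|..⟩ = √(2400)·(1/120) = +0.408248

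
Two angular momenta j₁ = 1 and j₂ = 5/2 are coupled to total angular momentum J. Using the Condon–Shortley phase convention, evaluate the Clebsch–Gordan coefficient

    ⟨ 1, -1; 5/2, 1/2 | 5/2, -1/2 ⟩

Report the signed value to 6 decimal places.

√[6·1!1!4!/7! · 0!2!3!2!2!3!] = √(288/35)
  +(−1)^1/∏(1,0,1,2,0,2)! = -1/4  (running -1/4)
⟨..|..⟩ = √(288/35)·(-1/4) = -0.717137

-0.717137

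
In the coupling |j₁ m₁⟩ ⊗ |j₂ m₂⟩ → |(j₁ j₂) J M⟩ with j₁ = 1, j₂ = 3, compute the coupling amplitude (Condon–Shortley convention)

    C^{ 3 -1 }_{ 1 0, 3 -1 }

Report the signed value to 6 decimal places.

√[7·1!1!5!/8! · 1!1!2!4!2!4!] = √(48)
  +(−1)^0/∏(0,1,1,2,0,3)! = 1/12  (running 1/12)
  +(−1)^1/∏(1,0,0,1,1,4)! = -1/24  (running 1/24)
⟨..|..⟩ = √(48)·(1/24) = +0.288675

+0.288675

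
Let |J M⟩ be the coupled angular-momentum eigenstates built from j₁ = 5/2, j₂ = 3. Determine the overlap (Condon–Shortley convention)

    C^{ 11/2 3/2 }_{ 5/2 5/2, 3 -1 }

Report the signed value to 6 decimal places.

j₁+j₂−J=0  J+j₁−j₂=5  J−j₁+j₂=6  j₁+j₂+J+1=12
(j₁±m₁, j₂±m₂, J±M) = (5,0,2,4,7,4)
P² = 16588800/11
sum k=0..0:
  [0] +1/5760 = 1/5760
S = 1/5760
C² = P²·S² = 1/22 ; C = +0.213201

+√(1/22) ≈ +0.213201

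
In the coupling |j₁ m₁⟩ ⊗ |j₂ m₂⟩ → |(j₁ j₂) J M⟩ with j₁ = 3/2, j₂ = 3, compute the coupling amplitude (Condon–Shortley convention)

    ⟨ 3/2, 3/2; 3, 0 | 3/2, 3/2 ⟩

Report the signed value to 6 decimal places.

√[4·3!0!3!/7! · 3!0!3!3!3!0!] = √(1296/35)
  +(−1)^0/∏(0,3,0,3,0,0)! = 1/36  (running 1/36)
⟨..|..⟩ = √(1296/35)·(1/36) = +0.169031

+√(1/35) ≈ +0.169031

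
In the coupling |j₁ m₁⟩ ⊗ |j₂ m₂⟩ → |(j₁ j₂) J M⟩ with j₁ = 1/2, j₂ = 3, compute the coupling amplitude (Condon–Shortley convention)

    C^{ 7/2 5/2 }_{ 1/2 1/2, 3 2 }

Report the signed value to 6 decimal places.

+√(6/7) = +0.925820

j₁+j₂−J=0  J+j₁−j₂=1  J−j₁+j₂=6  j₁+j₂+J+1=8
(j₁±m₁, j₂±m₂, J±M) = (1,0,5,1,6,1)
P² = 86400/7
sum k=0..0:
  [0] +1/120 = 1/120
S = 1/120
C² = P²·S² = 6/7 ; C = +0.925820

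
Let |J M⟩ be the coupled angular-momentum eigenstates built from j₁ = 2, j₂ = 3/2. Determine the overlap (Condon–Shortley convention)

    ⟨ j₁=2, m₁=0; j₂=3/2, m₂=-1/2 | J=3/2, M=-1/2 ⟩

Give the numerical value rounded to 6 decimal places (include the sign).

√[4·2!2!1!/6! · 2!2!1!2!1!2!] = √(16/45)
  +(−1)^0/∏(0,2,2,1,0,0)! = 1/4  (running 1/4)
  +(−1)^1/∏(1,1,1,0,1,1)! = -1  (running -3/4)
⟨..|..⟩ = √(16/45)·(-3/4) = -0.447214

-0.447214  (= −√(1/5))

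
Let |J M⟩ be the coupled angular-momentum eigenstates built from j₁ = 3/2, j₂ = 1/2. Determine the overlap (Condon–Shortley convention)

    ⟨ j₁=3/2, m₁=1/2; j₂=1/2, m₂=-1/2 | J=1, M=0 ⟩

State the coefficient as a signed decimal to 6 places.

√[3·1!2!0!/4! · 2!1!0!1!1!1!] = √(1/2)
  +(−1)^0/∏(0,1,1,0,1,0)! = 1  (running 1)
⟨..|..⟩ = √(1/2)·(1) = +0.707107

+0.707107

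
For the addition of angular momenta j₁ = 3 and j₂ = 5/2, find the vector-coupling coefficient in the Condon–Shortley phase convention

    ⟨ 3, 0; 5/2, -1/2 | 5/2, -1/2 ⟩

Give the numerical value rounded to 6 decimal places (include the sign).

−√(8/105) = -0.276026

j₁+j₂−J=3  J+j₁−j₂=3  J−j₁+j₂=2  j₁+j₂+J+1=9
(j₁±m₁, j₂±m₂, J±M) = (3,3,2,3,2,3)
P² = 216/35
sum k=0..2:
  [0] +1/72 = 1/72
  [1] −1/4 = -1/4
  [2] +1/8 = 1/8
S = -1/9
C² = P²·S² = 8/105 ; C = -0.276026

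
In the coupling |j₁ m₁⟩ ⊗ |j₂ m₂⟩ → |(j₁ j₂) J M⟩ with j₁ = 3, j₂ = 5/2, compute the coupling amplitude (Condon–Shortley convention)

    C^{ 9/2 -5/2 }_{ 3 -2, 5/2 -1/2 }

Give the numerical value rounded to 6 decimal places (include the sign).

−√(49/198) ≈ -0.497468

j₁+j₂−J=1  J+j₁−j₂=5  J−j₁+j₂=4  j₁+j₂+J+1=11
(j₁±m₁, j₂±m₂, J±M) = (1,5,2,3,2,7)
P² = 115200/11
sum k=0..1:
  [0] +1/480 = 1/480
  [1] −1/144 = -1/144
S = -7/1440
C² = P²·S² = 49/198 ; C = -0.497468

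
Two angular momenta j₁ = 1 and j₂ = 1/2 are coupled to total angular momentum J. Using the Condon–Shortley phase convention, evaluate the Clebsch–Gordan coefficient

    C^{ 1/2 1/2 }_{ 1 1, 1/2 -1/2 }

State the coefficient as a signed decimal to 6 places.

+0.816497  (= +√(2/3))

j₁+j₂−J=1  J+j₁−j₂=1  J−j₁+j₂=0  j₁+j₂+J+1=3
(j₁±m₁, j₂±m₂, J±M) = (2,0,0,1,1,0)
P² = 2/3
sum k=0..0:
  [0] +1/1 = 1
S = 1
C² = P²·S² = 2/3 ; C = +0.816497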